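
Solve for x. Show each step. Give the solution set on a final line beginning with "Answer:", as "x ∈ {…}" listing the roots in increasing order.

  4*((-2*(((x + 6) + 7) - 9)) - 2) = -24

Step 1. [4*((-2*(((x + 6) + 7) - 9)) - 2) = -24] divide by the outer 4 ⇒ div: (-2*(((x + 6) + 7) - 9)) - 2 = -6.
Step 2. [(-2*(((x + 6) + 7) - 9)) - 2 = -6] the outer -2 inverts by adding 2. So sub: -2*(((x + 6) + 7) - 9) = -4.
Step 3. [-2*(((x + 6) + 7) - 9) = -4] -2 out front; divide by -2. So div: ((x + 6) + 7) - 9 = 2.
Step 4. [((x + 6) + 7) - 9 = 2] peel the -9: add 9 from each side, so sub: (x + 6) + 7 = 11.
Step 5. [(x + 6) + 7 = 11] +7 is outermost — subtract 7 both sides, so sub: x + 6 = 4.
Step 6. [x + 6 = 4] subtract 6: x sits inside (… + 6). So sub: x = -2.

Answer: x ∈ {-2}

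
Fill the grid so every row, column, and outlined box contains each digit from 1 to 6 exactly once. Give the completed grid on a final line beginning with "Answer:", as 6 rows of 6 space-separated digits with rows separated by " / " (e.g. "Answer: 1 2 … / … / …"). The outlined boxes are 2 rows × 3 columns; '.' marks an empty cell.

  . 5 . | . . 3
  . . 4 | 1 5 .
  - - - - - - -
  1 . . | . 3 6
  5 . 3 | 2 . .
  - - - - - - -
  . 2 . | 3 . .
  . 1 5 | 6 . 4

Step 1. [r1c5∈{2,4,6}] across col 5, 6 lands solely at r1c5 ⇒ r1c5=6.
Step 2. [r4c5∈{1,4}] col 5 places 4 nowhere but r4c5, so r4c5=4.
Step 3. [r1c1∈{2}] only 2 remains possible at r1c1. So r1c1=2.
Step 4. [r2c2∈{3,6}] across col 2, 3 lands solely at r2c2, so r2c2=3.
Step 5. [r5c1∈{4,6}] 4 has one home in row 5: r5c1, so r5c1=4.
Step 6. [r5c5∈{1}] nothing but 1 survives at r5c5 ⇒ r5c5=1.
Step 7. [r3c3∈{2}] r3c3 has the single candidate 2. So r3c3=2.
Step 8. [r1c3∈{1}] r1c3's peers cover all but 1, so r1c3=1.
Step 9. [r6c1∈{3}] nothing but 3 survives at r6c1. So r6c1=3.
Step 10. [r5c3∈{6}] r5c3's peers cover all but 6 ⇒ r5c3=6.
Step 11. [r5c6∈{5}] nothing but 5 survives at r5c6 ⇒ r5c6=5.
Step 12. [r1c4∈{4}] r1c4 has the single candidate 4, so r1c4=4.
Step 13. [r4c2∈{6}] r4c2 is down to just 6 ⇒ r4c2=6.
Step 14. [r3c4∈{5}] r3c4's peers cover all but 5. So r3c4=5.
Step 15. [r4c6∈{1}] nothing but 1 survives at r4c6, so r4c6=1.
Step 16. [r2c1∈{6}] r2c1 is down to just 6, so r2c1=6.
Step 17. [r2c6∈{2}] r2c6 is down to just 2, so r2c6=2.
Step 18. [r3c2∈{4}] r3c2 has the single candidate 4 ⇒ r3c2=4.
Step 19. [r6c5∈{2}] r6c5 is down to just 2. So r6c5=2.

Answer: 2 5 1 4 6 3 / 6 3 4 1 5 2 / 1 4 2 5 3 6 / 5 6 3 2 4 1 / 4 2 6 3 1 5 / 3 1 5 6 2 4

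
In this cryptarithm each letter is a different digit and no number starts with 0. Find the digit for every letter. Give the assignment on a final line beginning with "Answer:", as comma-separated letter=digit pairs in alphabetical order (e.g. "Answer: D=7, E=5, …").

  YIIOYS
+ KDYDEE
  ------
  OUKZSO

Step 1. [col 1: S + E ≡ O (mod 10)] column 1 (S + E ≡ O (mod 10), carry-in 0) doesn't pin O yet; pick O=4 and continue ⇒ O=4.
Step 2. [col 1: S + E ≡ O (mod 10)] several values work for E in column 1 (S + E ≡ O (mod 10), carry-in 0); try E=6. So E=6.
Step 3. [col 1: S + E ≡ O (mod 10)] column 1: given E=6, O=4, carry-in 0, and digits 4,6 already taken and all letters distinct, S+E≡O (mod 10) forces S=8 ⇒ S=8.
Step 4. [col 2: Y + E ≡ S (mod 10)] in column 2 we have Y+E≡S with carry-in 1; given E=6, S=8 and digits 4,6,8 already taken and all letters distinct, that pins Y to 1, so Y=1.
Step 5. [col 3: O + D ≡ Z (mod 10)] no forcing yet in column 3 (carry-in 0); D=5 is free and consistent — try it ⇒ D=5.
Step 6. [col 3: O + D ≡ Z (mod 10)] from column 3 (O=4, D=5, carry-in 0, digits 1,4,5,6,8 already taken and all letters distinct): Z must equal 9. So Z=9.
Step 7. [col 4: I + Y ≡ K (mod 10)] from column 4 (Y=1, carry-in 0, digits 1,4,5,6,8,9 already taken and all letters distinct): I must equal 2, so I=2.
Step 8. [col 4: I + Y ≡ K (mod 10)] from column 4 (I=2, Y=1, carry-in 0, digits 1,2,4,5,6,8,9 already taken and all letters distinct): K must equal 3. So K=3.
Step 9. [col 5: I + D ≡ U (mod 10)] from column 5 (I=2, D=5, carry-in 0, digits 1,2,3,4,5,6,8,9 already taken and all letters distinct): U must equal 7, so U=7.

Answer: D=5, E=6, I=2, K=3, O=4, S=8, U=7, Y=1, Z=9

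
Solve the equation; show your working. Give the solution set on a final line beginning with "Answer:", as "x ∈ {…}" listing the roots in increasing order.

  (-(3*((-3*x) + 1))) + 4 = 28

Step 1. [(-(3*((-3*x) + 1))) + 4 = 28] the outer +4 inverts by subtracting 4. So sub: -(3*((-3*x) + 1)) = 24.
Step 2. [-(3*((-3*x) + 1)) = 24] leading − — multiply by −1 ⇒ neg: 3*((-3*x) + 1) = -24.
Step 3. [3*((-3*x) + 1) = -24] LHS = 3·(…); ÷3 both sides, so div: (-3*x) + 1 = -8.
Step 4. [(-3*x) + 1 = -8] +1 is outermost — subtract 1 both sides ⇒ sub: -3*x = -9.
Step 5. [-3*x = -9] divide by the outer -3. So div: x = 3.

Answer: x ∈ {3}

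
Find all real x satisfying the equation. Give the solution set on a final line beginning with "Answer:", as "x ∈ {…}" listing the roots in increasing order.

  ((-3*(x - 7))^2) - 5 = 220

Step 1. [((-3*(x - 7))^2) - 5 = 220] add 5: x sits inside (… - 5), so sub: (-3*(x - 7))^2 = 225.
Step 2. [(-3*(x - 7))^2 = 225] 225 ≥ 0, LHS is (·)² — take ±√. So sqrt: -3*(x - 7) = 15 or -15.
Step 3. [-3*(x - 7) = 15 or -15] -3 out front; divide by -3 ⇒ div: x - 7 = -5 or 5.
Step 4. [x - 7 = -5 or 5] add 7: x sits inside (… - 7). So sub: x = 2 or 12.

Answer: x ∈ {2, 12}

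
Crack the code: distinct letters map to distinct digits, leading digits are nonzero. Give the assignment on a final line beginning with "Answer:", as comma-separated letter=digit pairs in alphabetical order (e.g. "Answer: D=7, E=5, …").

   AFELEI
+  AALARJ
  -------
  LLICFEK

Step 1. [col 1: I + J ≡ K (mod 10)] J=8 is one option consistent with column 1 (I + J ≡ K (mod 10), carry-in 0) — take it, so J=8.
Step 2. [col 1: I + J ≡ K (mod 10)] K=0 is one option consistent with column 1 (I + J ≡ K (mod 10), carry-in 0) — take it ⇒ K=0.
Step 3. [col 1: I + J ≡ K (mod 10)] column 1 reads I+J+carry(0)=K with J=8, K=0; with digits 0,8 already taken and all letters distinct, the only value for I is 2. So I=2.
Step 4. [L] L is the leading digit of a 7-digit sum of two 6-digit numbers; the final carry is exactly 1. So L=1.
Step 5. [col 2: E + R ≡ E (mod 10)] from column 2 (nothing yet, carry-in 1, digits 0,1,2,8 already taken and all letters distinct): R must equal 9. So R=9.
Step 6. [col 2: E + R ≡ E (mod 10)] several values work for E in column 2 (E + R ≡ E (mod 10), carry-in 1); try E=3, so E=3.
Step 7. [col 3: L + A ≡ F (mod 10)] no forcing yet in column 3 (carry-in 1); F=7 is free and consistent — try it. So F=7.
Step 8. [col 3: L + A ≡ F (mod 10)] column 3: given L=1, F=7, carry-in 1, and digits 0,1,2,3,7,8,9 already taken and all letters distinct, L+A≡F (mod 10) forces A=5, so A=5.
Step 9. [col 4: E + L ≡ C (mod 10)] column 4: given E=3, L=1, carry-in 0, and digits 0,1,2,3,5,7,8,9 already taken and all letters distinct, E+L≡C (mod 10) forces C=4, so C=4.

Answer: A=5, C=4, E=3, F=7, I=2, J=8, K=0, L=1, R=9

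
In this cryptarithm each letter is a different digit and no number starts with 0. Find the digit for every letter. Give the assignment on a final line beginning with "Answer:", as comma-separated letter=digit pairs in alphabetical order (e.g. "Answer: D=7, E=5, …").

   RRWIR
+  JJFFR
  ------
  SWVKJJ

Step 1. [col 1: R + R ≡ J (mod 10)] no forcing yet in column 1 (carry-in 0); J=6 is free and consistent — try it ⇒ J=6.
Step 2. [S] adding two 5-digit numbers gives at most 5+1 digits, and here it does — S is that final carry and must be 1, so S=1.
Step 3. [col 1: R + R ≡ J (mod 10)] column 1 (R + R ≡ J (mod 10), carry-in 0) doesn't pin R yet; pick R=8 and continue ⇒ R=8.
Step 4. [col 2: I + F ≡ J (mod 10)] no forcing yet in column 2 (carry-in 1); I=3 is free and consistent — try it ⇒ I=3.
Step 5. [col 2: I + F ≡ J (mod 10)] from column 2 (I=3, J=6, carry-in 1, digits 1,3,6,8 already taken and all letters distinct): F must equal 2, so F=2.
Step 6. [col 3: W + F ≡ K (mod 10)] no forcing yet in column 3 (carry-in 0); W=5 is free and consistent — try it, so W=5.
Step 7. [col 3: W + F ≡ K (mod 10)] column 3: given W=5, F=2, carry-in 0, and digits 1,2,3,5,6,8 already taken and all letters distinct, W+F≡K (mod 10) forces K=7 ⇒ K=7.
Step 8. [col 4: R + J ≡ V (mod 10)] in column 4 we have R+J≡V with carry-in 0; given R=8, J=6 and digits 1,2,3,5,6,7,8 already taken and all letters distinct, that pins V to 4, so V=4.

Answer: F=2, I=3, J=6, K=7, R=8, S=1, V=4, W=5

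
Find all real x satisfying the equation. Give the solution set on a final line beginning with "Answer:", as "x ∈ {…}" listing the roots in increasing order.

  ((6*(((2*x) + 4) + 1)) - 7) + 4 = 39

Step 1. [((6*(((2*x) + 4) + 1)) - 7) + 4 = 39] 4 comes off first (subtract 4) ⇒ sub: (6*(((2*x) + 4) + 1)) - 7 = 35.
Step 2. [(6*(((2*x) + 4) + 1)) - 7 = 35] add 7: x sits inside (… - 7). So sub: 6*(((2*x) + 4) + 1) = 42.
Step 3. [6*(((2*x) + 4) + 1) = 42] LHS = 6·(…); ÷6 both sides, so div: ((2*x) + 4) + 1 = 7.
Step 4. [((2*x) + 4) + 1 = 7] subtract 1: x sits inside (… + 1) ⇒ sub: (2*x) + 4 = 6.
Step 5. [(2*x) + 4 = 6] 4 comes off first (subtract 4) ⇒ sub: 2*x = 2.
Step 6. [2*x = 2] 2·(inner) — divide through by 2. So div: x = 1.

Answer: x ∈ {1}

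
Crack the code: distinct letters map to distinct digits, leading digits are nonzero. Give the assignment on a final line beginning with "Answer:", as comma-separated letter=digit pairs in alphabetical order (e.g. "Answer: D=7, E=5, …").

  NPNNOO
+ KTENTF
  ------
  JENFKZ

Step 1. [col 1: O + F ≡ Z (mod 10)] no forcing yet in column 1 (carry-in 0); O=3 is free and consistent — try it. So O=3.
Step 2. [col 1: O + F ≡ Z (mod 10)] several values work for Z in column 1 (O + F ≡ Z (mod 10), carry-in 0); try Z=5. So Z=5.
Step 3. [col 1: O + F ≡ Z (mod 10)] column 1: given O=3, Z=5, carry-in 0, and digits 3,5 already taken and all letters distinct, O+F≡Z (mod 10) forces F=2 ⇒ F=2.
Step 4. [col 2: O + T ≡ K (mod 10)] several values work for T in column 2 (O + T ≡ K (mod 10), carry-in 0); try T=4. So T=4.
Step 5. [col 2: O + T ≡ K (mod 10)] in column 2 we have O+T≡K with carry-in 0; given O=3, T=4 and digits 2,3,4,5 already taken and all letters distinct, that pins K to 7 ⇒ K=7.
Step 6. [col 3: N + N ≡ F (mod 10)] several values work for N in column 3 (N + N ≡ F (mod 10), carry-in 0); try N=1, so N=1.
Step 7. [col 4: N + E ≡ N (mod 10)] from column 4 (N=1, carry-in 0, digits 1,2,3,4,5,7 already taken and all letters distinct): E must equal 0 ⇒ E=0.
Step 8. [col 5: P + T ≡ E (mod 10)] column 5 reads P+T+carry(0)=E with T=4, E=0; with digits 0,1,2,3,4,5,7 already taken and all letters distinct, the only value for P is 6 ⇒ P=6.
Step 9. [col 6: N + K ≡ J (mod 10)] in column 6 we have N+K≡J with carry-in 1; given N=1, K=7 and digits 0,1,2,3,4,5,6,7 already taken and all letters distinct, that pins J to 9, so J=9.

Answer: E=0, F=2, J=9, K=7, N=1, O=3, P=6, T=4, Z=5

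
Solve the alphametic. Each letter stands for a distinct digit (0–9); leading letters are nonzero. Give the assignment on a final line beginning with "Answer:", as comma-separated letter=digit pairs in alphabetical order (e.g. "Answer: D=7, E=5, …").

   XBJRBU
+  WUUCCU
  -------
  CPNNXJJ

Step 1. [col 1: U + U ≡ J (mod 10)] J=8 is one option consistent with column 1 (U + U ≡ J (mod 10), carry-in 0) — take it ⇒ J=8.
Step 2. [C] the sum has 7 digits but both addends have 6; that extra leading digit C is the final carry, namely 1 ⇒ C=1.
Step 3. [col 1: U + U ≡ J (mod 10)] no forcing yet in column 1 (carry-in 0); U=4 is free and consistent — try it, so U=4.
Step 4. [col 2: B + C ≡ J (mod 10)] from column 2 (C=1, J=8, carry-in 0, digits 1,4,8 already taken and all letters distinct): B must equal 7, so B=7.
Step 5. [col 3: R + C ≡ X (mod 10)] no forcing yet in column 3 (carry-in 0); X=6 is free and consistent — try it. So X=6.
Step 6. [col 3: R + C ≡ X (mod 10)] from column 3 (C=1, X=6, carry-in 0, digits 1,4,6,7,8 already taken and all letters distinct): R must equal 5. So R=5.
Step 7. [col 4: J + U ≡ N (mod 10)] from column 4 (J=8, U=4, carry-in 0, digits 1,4,5,6,7,8 already taken and all letters distinct): N must equal 2, so N=2.
Step 8. [col 6: X + W ≡ P (mod 10)] in column 6 we have X+W≡P with carry-in 1; given X=6 and digits 1,2,4,5,6,7,8 already taken and all letters distinct, that pins P to 0. So P=0.
Step 9. [col 6: X + W ≡ P (mod 10)] column 6 reads X+W+carry(1)=P with X=6, P=0; with digits 0,1,2,4,5,6,7,8 already taken and all letters distinct, the only value for W is 3, so W=3.

Answer: B=7, C=1, J=8, N=2, P=0, R=5, U=4, W=3, X=6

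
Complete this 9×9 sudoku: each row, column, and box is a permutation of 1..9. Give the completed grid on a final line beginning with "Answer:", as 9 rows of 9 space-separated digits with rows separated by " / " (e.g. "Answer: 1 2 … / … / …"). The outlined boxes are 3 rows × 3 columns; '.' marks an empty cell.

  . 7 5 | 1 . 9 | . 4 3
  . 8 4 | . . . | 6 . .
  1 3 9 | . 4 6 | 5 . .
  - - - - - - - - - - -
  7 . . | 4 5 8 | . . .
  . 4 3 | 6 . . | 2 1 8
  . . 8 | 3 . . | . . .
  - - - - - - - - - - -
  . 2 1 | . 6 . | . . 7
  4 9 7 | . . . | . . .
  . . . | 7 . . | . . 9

Step 1. [r2c1∈{2}] r2c1's peers cover all but 2, so r2c1=2.
Step 2. [r4c9∈{6}] only 6 remains possible at r4c9. So r4c9=6.
Step 3. [r6c7∈{4,7,9}] col 7 places 7 nowhere but r6c7, so r6c7=7.
Step 4. [r1c7∈{8}] nothing but 8 survives at r1c7, so r1c7=8.
Step 5. [r5c1∈{5,9}] across row 5, 5 lands solely at r5c1 ⇒ r5c1=5.
Step 6. [r8c8∈{2,3,5,6,8}] across row 8, 6 lands solely at r8c8. So r8c8=6.
Step 7. [r1c5∈{2}] r1c5's peers cover all but 2, so r1c5=2.
Step 8. [r8c4∈{2,5,8}] 2 has one home in col 4: r8c4. So r8c4=2.
Step 9. [r8c5∈{1,3,8}] row 8 places 8 nowhere but r8c5, so r8c5=8.
Step 10. [r9c8∈{2,3,5,8}] across row 9, 2 lands solely at r9c8. So r9c8=2.
Step 11. [r6c1∈{6,9}] 9 has one home in col 1: r6c1 ⇒ r6c1=9.
Step 12. [r7c8∈{3,5,8}] in col 8, 8 fits only at r7c8 ⇒ r7c8=8.
Step 13. [r8c9∈{1,5}] r8c9 is the only open cell in box 9 admitting 5, so r8c9=5.
Step 14. [r7c1∈{3}] nothing but 3 survives at r7c1. So r7c1=3.
Step 15. [r6c5∈{1}] only 1 remains possible at r6c5, so r6c5=1.
Step 16. [r9c5∈{3}] only 3 remains possible at r9c5. So r9c5=3.
Step 17. [r2c5∈{7}] r2c5 is down to just 7. So r2c5=7.
Step 18. [r7c7∈{4}] r7c7's peers cover all but 4, so r7c7=4.
Step 19. [r7c6∈{5}] r7c6 is down to just 5. So r7c6=5.
Step 20. [r4c8∈{3,9}] in col 8, 3 fits only at r4c8. So r4c8=3.
Step 21. [r9c3∈{6}] r9c3 is down to just 6, so r9c3=6.
Step 22. [r9c7∈{1}] nothing but 1 survives at r9c7. So r9c7=1.
Step 23. [r4c7∈{9}] only 9 remains possible at r4c7. So r4c7=9.
Step 24. [r1c1∈{6}] nothing but 6 survives at r1c1. So r1c1=6.
Step 25. [r2c9∈{1}] nothing but 1 survives at r2c9. So r2c9=1.
Step 26. [r5c6∈{7}] r5c6 is down to just 7, so r5c6=7.
Step 27. [r3c4∈{8}] nothing but 8 survives at r3c4. So r3c4=8.
Step 28. [r2c4∈{5}] r2c4's peers cover all but 5, so r2c4=5.
Step 29. [r2c6∈{3}] nothing but 3 survives at r2c6, so r2c6=3.
Step 30. [r6c2∈{6}] r6c2 has the single candidate 6. So r6c2=6.
Step 31. [r2c8∈{9}] nothing but 9 survives at r2c8 ⇒ r2c8=9.
Step 32. [r6c8∈{5}] nothing but 5 survives at r6c8 ⇒ r6c8=5.
Step 33. [r8c6∈{1}] r8c6's peers cover all but 1, so r8c6=1.
Step 34. [r6c9∈{4}] r6c9 is down to just 4 ⇒ r6c9=4.
Step 35. [r5c5∈{9}] r5c5 is down to just 9, so r5c5=9.
Step 36. [r4c3∈{2}] r4c3 is down to just 2. So r4c3=2.
Step 37. [r4c2∈{1}] r4c2's peers cover all but 1, so r4c2=1.
Step 38. [r6c6∈{2}] nothing but 2 survives at r6c6, so r6c6=2.
Step 39. [r3c9∈{2}] only 2 remains possible at r3c9 ⇒ r3c9=2.
Step 40. [r8c7∈{3}] r8c7 is down to just 3, so r8c7=3.
Step 41. [r7c4∈{9}] nothing but 9 survives at r7c4, so r7c4=9.
Step 42. [r9c2∈{5}] nothing but 5 survives at r9c2, so r9c2=5.
Step 43. [r9c1∈{8}] only 8 remains possible at r9c1, so r9c1=8.
Step 44. [r9c6∈{4}] r9c6 is down to just 4 ⇒ r9c6=4.
Step 45. [r3c8∈{7}] only 7 remains possible at r3c8, so r3c8=7.

Answer: 6 7 5 1 2 9 8 4 3 / 2 8 4 5 7 3 6 9 1 / 1 3 9 8 4 6 5 7 2 / 7 1 2 4 5 8 9 3 6 / 5 4 3 6 9 7 2 1 8 / 9 6 8 3 1 2 7 5 4 / 3 2 1 9 6 5 4 8 7 / 4 9 7 2 8 1 3 6 5 / 8 5 6 7 3 4 1 2 9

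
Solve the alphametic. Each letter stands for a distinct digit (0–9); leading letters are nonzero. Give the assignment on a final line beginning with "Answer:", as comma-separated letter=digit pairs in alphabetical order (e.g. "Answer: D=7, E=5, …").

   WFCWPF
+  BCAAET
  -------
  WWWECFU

Step 1. [col 1: F + T ≡ U (mod 10)] column 1 (F + T ≡ U (mod 10), carry-in 0) doesn't pin T yet; pick T=4 and continue ⇒ T=4.
Step 2. [W] the sum has 7 digits but both addends have 6; that extra leading digit W is the final carry, namely 1, so W=1.
Step 3. [col 1: F + T ≡ U (mod 10)] column 1 (F + T ≡ U (mod 10), carry-in 0) doesn't pin F yet; pick F=6 and continue, so F=6.
Step 4. [col 1: F + T ≡ U (mod 10)] column 1 reads F+T+carry(0)=U with F=6, T=4; with digits 1,4,6 already taken and all letters distinct, the only value for U is 0 ⇒ U=0.
Step 5. [col 2: P + E ≡ F (mod 10)] E=8 is one option consistent with column 2 (P + E ≡ F (mod 10), carry-in 1) — take it. So E=8.
Step 6. [col 2: P + E ≡ F (mod 10)] from column 2 (E=8, F=6, carry-in 1, digits 0,1,4,6,8 already taken and all letters distinct): P must equal 7, so P=7.
Step 7. [col 3: W + A ≡ C (mod 10)] column 3: given W=1, carry-in 1, and digits 0,1,4,6,7,8 already taken and all letters distinct, W+A≡C (mod 10) forces A=3. So A=3.
Step 8. [col 3: W + A ≡ C (mod 10)] from column 3 (W=1, A=3, carry-in 1, digits 0,1,3,4,6,7,8 already taken and all letters distinct): C must equal 5, so C=5.
Step 9. [col 6: W + B ≡ W (mod 10)] column 6 reads W+B+carry(1)=W with W=1; with digits 0,1,3,4,5,6,7,8 already taken and all letters distinct, the only value for B is 9 ⇒ B=9.

Answer: A=3, B=9, C=5, E=8, F=6, P=7, T=4, U=0, W=1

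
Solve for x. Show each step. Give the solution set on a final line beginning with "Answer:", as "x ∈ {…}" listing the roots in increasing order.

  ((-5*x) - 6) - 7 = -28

Step 1. [((-5*x) - 6) - 7 = -28] 7 comes off first (add 7). So sub: (-5*x) - 6 = -21.
Step 2. [(-5*x) - 6 = -21] -6 is outermost — add 6 both sides, so sub: -5*x = -15.
Step 3. [-5*x = -15] LHS = -5·(…); ÷-5 both sides, so div: x = 3.

Answer: x ∈ {3}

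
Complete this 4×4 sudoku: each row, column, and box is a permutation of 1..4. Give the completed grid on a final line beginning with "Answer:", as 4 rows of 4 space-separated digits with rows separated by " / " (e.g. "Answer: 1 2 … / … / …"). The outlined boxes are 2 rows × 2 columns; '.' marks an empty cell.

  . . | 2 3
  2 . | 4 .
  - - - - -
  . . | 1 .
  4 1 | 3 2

Step 1. [r3c1∈{3}] r3c1 is down to just 3. So r3c1=3.
Step 2. [r3c4∈{4}] only 4 remains possible at r3c4, so r3c4=4.
Step 3. [r1c1∈{1}] r1c1 has the single candidate 1 ⇒ r1c1=1.
Step 4. [r3c2∈{2}] r3c2 is down to just 2, so r3c2=2.
Step 5. [r2c4∈{1}] only 1 remains possible at r2c4 ⇒ r2c4=1.
Step 6. [r1c2∈{4}] only 4 remains possible at r1c2, so r1c2=4.
Step 7. [r2c2∈{3}] r2c2's peers cover all but 3, so r2c2=3.

Answer: 1 4 2 3 / 2 3 4 1 / 3 2 1 4 / 4 1 3 2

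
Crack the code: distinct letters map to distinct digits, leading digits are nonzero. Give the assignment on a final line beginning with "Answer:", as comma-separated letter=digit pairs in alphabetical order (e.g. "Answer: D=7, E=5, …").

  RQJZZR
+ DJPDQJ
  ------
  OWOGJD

Step 1. [col 1: R + J ≡ D (mod 10)] column 1 (R + J ≡ D (mod 10), carry-in 0) doesn't pin D yet; pick D=2 and continue, so D=2.
Step 2. [col 1: R + J ≡ D (mod 10)] J=8 is one option consistent with column 1 (R + J ≡ D (mod 10), carry-in 0) — take it ⇒ J=8.
Step 3. [col 1: R + J ≡ D (mod 10)] column 1: given J=8, D=2, carry-in 0, and digits 2,8 already taken and all letters distinct, R+J≡D (mod 10) forces R=4, so R=4.
Step 4. [col 2: Z + Q ≡ J (mod 10)] column 2 (Z + Q ≡ J (mod 10), carry-in 1) doesn't pin Z yet; pick Z=1 and continue. So Z=1.
Step 5. [col 2: Z + Q ≡ J (mod 10)] in column 2 we have Z+Q≡J with carry-in 1; given Z=1, J=8 and digits 1,2,4,8 already taken and all letters distinct, that pins Q to 6. So Q=6.
Step 6. [col 3: Z + D ≡ G (mod 10)] column 3: given Z=1, D=2, carry-in 0, and digits 1,2,4,6,8 already taken and all letters distinct, Z+D≡G (mod 10) forces G=3. So G=3.
Step 7. [col 4: J + P ≡ O (mod 10)] column 4 (J + P ≡ O (mod 10), carry-in 0) doesn't pin P yet; pick P=9 and continue, so P=9.
Step 8. [col 4: J + P ≡ O (mod 10)] column 4 reads J+P+carry(0)=O with J=8, P=9; with digits 1,2,3,4,6,8,9 already taken and all letters distinct, the only value for O is 7 ⇒ O=7.
Step 9. [col 5: Q + J ≡ W (mod 10)] in column 5 we have Q+J≡W with carry-in 1; given Q=6, J=8 and digits 1,2,3,4,6,7,8,9 already taken and all letters distinct, that pins W to 5. So W=5.

Answer: D=2, G=3, J=8, O=7, P=9, Q=6, R=4, W=5, Z=1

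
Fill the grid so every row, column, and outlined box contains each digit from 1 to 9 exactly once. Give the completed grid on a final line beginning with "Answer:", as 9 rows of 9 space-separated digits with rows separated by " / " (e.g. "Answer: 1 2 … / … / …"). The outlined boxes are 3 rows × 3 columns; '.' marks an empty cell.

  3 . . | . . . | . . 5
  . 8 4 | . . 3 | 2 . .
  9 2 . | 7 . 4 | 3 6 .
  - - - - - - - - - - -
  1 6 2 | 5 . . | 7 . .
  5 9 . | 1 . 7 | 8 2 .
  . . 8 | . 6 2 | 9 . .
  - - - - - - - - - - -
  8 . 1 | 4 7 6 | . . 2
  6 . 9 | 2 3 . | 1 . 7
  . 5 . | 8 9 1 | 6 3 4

Step 1. [r2c1∈{7}] r2c1 has the single candidate 7 ⇒ r2c1=7.
Step 2. [r1c8∈{1,4,7,8,9}] r1c8 is the only open cell in row 1 admitting 7, so r1c8=7.
Step 3. [r6c8∈{1,4,5}] 5 has one home in row 6: r6c8, so r6c8=5.
Step 4. [r2c8∈{1,9}] r2c8 is the only open cell in col 8 admitting 1. So r2c8=1.
Step 5. [r3c5∈{1,5,8}] 1 has one home in row 3: r3c5, so r3c5=1.
Step 6. [r2c4∈{6,9}] r2c4 is the only open cell in row 2 admitting 6. So r2c4=6.
Step 7. [r4c6∈{8,9}] in row 4, 9 fits only at r4c6, so r4c6=9.
Step 8. [r4c9∈{3}] only 3 remains possible at r4c9, so r4c9=3.
Step 9. [r4c5∈{4,8}] in row 4, 8 fits only at r4c5. So r4c5=8.
Step 10. [r6c2∈{3,4,7}] row 6 places 7 nowhere but r6c2, so r6c2=7.
Step 11. [r6c4∈{3}] r6c4 has the single candidate 3. So r6c4=3.
Step 12. [r1c7∈{4}] r1c7's peers cover all but 4, so r1c7=4.
Step 13. [r2c5∈{5}] r2c5 is down to just 5, so r2c5=5.
Step 14. [r4c8∈{4}] r4c8's peers cover all but 4 ⇒ r4c8=4.
Step 15. [r5c5∈{4}] r5c5 has the single candidate 4, so r5c5=4.
Step 16. [r1c5∈{2}] nothing but 2 survives at r1c5, so r1c5=2.
Step 17. [r7c7∈{5}] r7c7 has the single candidate 5 ⇒ r7c7=5.
Step 18. [r1c2∈{1}] r1c2 is down to just 1 ⇒ r1c2=1.
Step 19. [r2c9∈{9}] r2c9 has the single candidate 9 ⇒ r2c9=9.
Step 20. [r6c9∈{1}] r6c9 is down to just 1. So r6c9=1.
Step 21. [r3c9∈{8}] r3c9's peers cover all but 8 ⇒ r3c9=8.
Step 22. [r3c3∈{5}] r3c3's peers cover all but 5, so r3c3=5.
Step 23. [r1c4∈{9}] nothing but 9 survives at r1c4, so r1c4=9.
Step 24. [r8c8∈{8}] nothing but 8 survives at r8c8. So r8c8=8.
Step 25. [r7c2∈{3}] r7c2's peers cover all but 3, so r7c2=3.
Step 26. [r1c3∈{6}] r1c3's peers cover all but 6. So r1c3=6.
Step 27. [r5c9∈{6}] r5c9 has the single candidate 6 ⇒ r5c9=6.
Step 28. [r9c1∈{2}] r9c1's peers cover all but 2, so r9c1=2.
Step 29. [r6c1∈{4}] r6c1 has the single candidate 4 ⇒ r6c1=4.
Step 30. [r9c3∈{7}] only 7 remains possible at r9c3, so r9c3=7.
Step 31. [r8c6∈{5}] nothing but 5 survives at r8c6. So r8c6=5.
Step 32. [r7c8∈{9}] only 9 remains possible at r7c8 ⇒ r7c8=9.
Step 33. [r5c3∈{3}] r5c3's peers cover all but 3. So r5c3=3.
Step 34. [r1c6∈{8}] only 8 remains possible at r1c6. So r1c6=8.
Step 35. [r8c2∈{4}] only 4 remains possible at r8c2 ⇒ r8c2=4.

Answer: 3 1 6 9 2 8 4 7 5 / 7 8 4 6 5 3 2 1 9 / 9 2 5 7 1 4 3 6 8 / 1 6 2 5 8 9 7 4 3 / 5 9 3 1 4 7 8 2 6 / 4 7 8 3 6 2 9 5 1 / 8 3 1 4 7 6 5 9 2 / 6 4 9 2 3 5 1 8 7 / 2 5 7 8 9 1 6 3 4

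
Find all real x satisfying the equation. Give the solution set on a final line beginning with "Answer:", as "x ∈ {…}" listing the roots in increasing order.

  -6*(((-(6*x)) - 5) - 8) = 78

Step 1. [-6*(((-(6*x)) - 5) - 8) = 78] LHS = -6·(…); ÷-6 both sides ⇒ div: ((-(6*x)) - 5) - 8 = -13.
Step 2. [((-(6*x)) - 5) - 8 = -13] the outer -8 inverts by adding 8. So sub: (-(6*x)) - 5 = -5.
Step 3. [(-(6*x)) - 5 = -5] add 5: x sits inside (… - 5). So sub: -(6*x) = 0.
Step 4. [-(6*x) = 0] flip signs both sides, so neg: 6*x = 0.
Step 5. [6*x = 0] divide by the outer 6. So div: x = 0.

Answer: x ∈ {0}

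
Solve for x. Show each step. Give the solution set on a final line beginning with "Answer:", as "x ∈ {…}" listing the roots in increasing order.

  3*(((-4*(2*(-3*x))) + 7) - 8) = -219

Step 1. [3*(((-4*(2*(-3*x))) + 7) - 8) = -219] leading coefficient 3: divide by 3. So div: ((-4*(2*(-3*x))) + 7) - 8 = -73.
Step 2. [((-4*(2*(-3*x))) + 7) - 8 = -73] peel the -8: add 8 from each side, so sub: (-4*(2*(-3*x))) + 7 = -65.
Step 3. [(-4*(2*(-3*x))) + 7 = -65] +7 is outermost — subtract 7 both sides. So sub: -4*(2*(-3*x)) = -72.
Step 4. [-4*(2*(-3*x)) = -72] leading coefficient -4: divide by -4. So div: 2*(-3*x) = 18.
Step 5. [2*(-3*x) = 18] LHS = 2·(…); ÷2 both sides. So div: -3*x = 9.
Step 6. [-3*x = 9] LHS = -3·(…); ÷-3 both sides. So div: x = -3.

Answer: x ∈ {-3}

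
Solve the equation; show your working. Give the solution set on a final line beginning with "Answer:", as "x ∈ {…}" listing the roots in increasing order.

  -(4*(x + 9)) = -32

Step 1. [-(4*(x + 9)) = -32] leading − — multiply by −1. So neg: 4*(x + 9) = 32.
Step 2. [4*(x + 9) = 32] 4·(inner) — divide through by 4, so div: x + 9 = 8.
Step 3. [x + 9 = 8] the outer +9 inverts by subtracting 9, so sub: x = -1.

Answer: x ∈ {-1}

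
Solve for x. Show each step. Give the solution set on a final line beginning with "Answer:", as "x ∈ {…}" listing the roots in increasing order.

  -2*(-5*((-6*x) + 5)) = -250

Step 1. [-2*(-5*((-6*x) + 5)) = -250] -2·(inner) — divide through by -2 ⇒ div: -5*((-6*x) + 5) = 125.
Step 2. [-5*((-6*x) + 5) = 125] -5·(inner) — divide through by -5. So div: (-6*x) + 5 = -25.
Step 3. [(-6*x) + 5 = -25] subtract 5: x sits inside (… + 5) ⇒ sub: -6*x = -30.
Step 4. [-6*x = -30] leading coefficient -6: divide by -6. So div: x = 5.

Answer: x ∈ {5}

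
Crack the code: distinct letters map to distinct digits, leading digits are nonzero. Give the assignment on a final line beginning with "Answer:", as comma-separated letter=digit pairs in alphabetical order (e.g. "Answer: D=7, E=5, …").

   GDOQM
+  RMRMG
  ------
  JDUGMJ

Step 1. [col 1: M + G ≡ J (mod 10)] column 1 (M + G ≡ J (mod 10), carry-in 0) doesn't pin J yet; pick J=1 and continue ⇒ J=1.
Step 2. [col 1: M + G ≡ J (mod 10)] several values work for G in column 1 (M + G ≡ J (mod 10), carry-in 0); try G=6. So G=6.
Step 3. [col 1: M + G ≡ J (mod 10)] column 1: given G=6, J=1, carry-in 0, and digits 1,6 already taken and all letters distinct, M+G≡J (mod 10) forces M=5. So M=5.
Step 4. [col 2: Q + M ≡ M (mod 10)] column 2 reads Q+M+carry(1)=M with M=5; with digits 1,5,6 already taken and all letters distinct, the only value for Q is 9, so Q=9.
Step 5. [col 3: O + R ≡ G (mod 10)] several values work for R in column 3 (O + R ≡ G (mod 10), carry-in 1); try R=7 ⇒ R=7.
Step 6. [col 3: O + R ≡ G (mod 10)] from column 3 (R=7, G=6, carry-in 1, digits 1,5,6,7,9 already taken and all letters distinct): O must equal 8. So O=8.
Step 7. [col 4: D + M ≡ U (mod 10)] column 4 reads D+M+carry(1)=U with M=5; with digits 1,5,6,7,8,9 already taken and all letters distinct, the only value for D is 4. So D=4.
Step 8. [col 4: D + M ≡ U (mod 10)] in column 4 we have D+M≡U with carry-in 1; given D=4, M=5 and digits 1,4,5,6,7,8,9 already taken and all letters distinct, that pins U to 0, so U=0.

Answer: D=4, G=6, J=1, M=5, O=8, Q=9, R=7, U=0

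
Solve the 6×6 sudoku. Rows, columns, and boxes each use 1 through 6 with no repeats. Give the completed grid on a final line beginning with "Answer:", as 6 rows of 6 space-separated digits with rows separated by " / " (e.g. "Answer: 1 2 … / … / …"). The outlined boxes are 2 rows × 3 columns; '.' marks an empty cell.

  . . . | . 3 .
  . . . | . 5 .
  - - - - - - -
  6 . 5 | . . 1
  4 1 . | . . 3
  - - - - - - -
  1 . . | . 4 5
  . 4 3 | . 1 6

Step 1. [r6c4∈{2}] r6c4 is down to just 2, so r6c4=2.
Step 2. [r4c3∈{2}] r4c3 is down to just 2. So r4c3=2.
Step 3. [r1c2∈{2,5,6}] col 2 places 5 nowhere but r1c2. So r1c2=5.
Step 4. [r5c3∈{6}] r5c3 is down to just 6. So r5c3=6.
Step 5. [r1c4∈{1,4,6}] across row 1, 6 lands solely at r1c4. So r1c4=6.
Step 6. [r1c1∈{2}] r1c1 is down to just 2 ⇒ r1c1=2.
Step 7. [r1c6∈{4}] r1c6 has the single candidate 4, so r1c6=4.
Step 8. [r2c2∈{3,6}] r2c2 is the only open cell in row 2 admitting 6 ⇒ r2c2=6.
Step 9. [r1c3∈{1}] nothing but 1 survives at r1c3, so r1c3=1.
Step 10. [r4c5∈{6}] nothing but 6 survives at r4c5, so r4c5=6.
Step 11. [r3c5∈{2}] nothing but 2 survives at r3c5. So r3c5=2.
Step 12. [r4c4∈{5}] r4c4's peers cover all but 5, so r4c4=5.
Step 13. [r2c3∈{4}] nothing but 4 survives at r2c3 ⇒ r2c3=4.
Step 14. [r6c1∈{5}] nothing but 5 survives at r6c1 ⇒ r6c1=5.
Step 15. [r2c4∈{1}] r2c4's peers cover all but 1. So r2c4=1.
Step 16. [r3c2∈{3}] r3c2's peers cover all but 3. So r3c2=3.
Step 17. [r5c2∈{2}] r5c2's peers cover all but 2 ⇒ r5c2=2.
Step 18. [r2c1∈{3}] r2c1 has the single candidate 3, so r2c1=3.
Step 19. [r2c6∈{2}] only 2 remains possible at r2c6, so r2c6=2.
Step 20. [r3c4∈{4}] r3c4's peers cover all but 4. So r3c4=4.
Step 21. [r5c4∈{3}] only 3 remains possible at r5c4 ⇒ r5c4=3.

Answer: 2 5 1 6 3 4 / 3 6 4 1 5 2 / 6 3 5 4 2 1 / 4 1 2 5 6 3 / 1 2 6 3 4 5 / 5 4 3 2 1 6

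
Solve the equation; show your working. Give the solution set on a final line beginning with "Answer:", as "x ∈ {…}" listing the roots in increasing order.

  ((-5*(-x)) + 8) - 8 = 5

Step 1. [((-5*(-x)) + 8) - 8 = 5] 8 comes off first (add 8) ⇒ sub: (-5*(-x)) + 8 = 13.
Step 2. [(-5*(-x)) + 8 = 13] peel the +8: subtract 8 from each side ⇒ sub: -5*(-x) = 5.
Step 3. [-5*(-x) = 5] -5·(inner) — divide through by -5, so div: -x = -1.
Step 4. [-x = -1] flip signs both sides, so neg: x = 1.

Answer: x ∈ {1}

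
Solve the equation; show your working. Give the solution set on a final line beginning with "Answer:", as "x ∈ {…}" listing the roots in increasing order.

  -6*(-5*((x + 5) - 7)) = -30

Step 1. [-6*(-5*((x + 5) - 7)) = -30] divide by the outer -6. So div: -5*((x + 5) - 7) = 5.
Step 2. [-5*((x + 5) - 7) = 5] LHS = -5·(…); ÷-5 both sides ⇒ div: (x + 5) - 7 = -1.
Step 3. [(x + 5) - 7 = -1] the outer -7 inverts by adding 7, so sub: x + 5 = 6.
Step 4. [x + 5 = 6] the outer +5 inverts by subtracting 5 ⇒ sub: x = 1.

Answer: x ∈ {1}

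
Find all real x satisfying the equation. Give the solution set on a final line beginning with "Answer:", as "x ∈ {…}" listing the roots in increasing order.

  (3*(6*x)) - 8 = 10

Step 1. [(3*(6*x)) - 8 = 10] 8 comes off first (add 8). So sub: 3*(6*x) = 18.
Step 2. [3*(6*x) = 18] LHS = 3·(…); ÷3 both sides, so div: 6*x = 6.
Step 3. [6*x = 6] leading coefficient 6: divide by 6. So div: x = 1.

Answer: x ∈ {1}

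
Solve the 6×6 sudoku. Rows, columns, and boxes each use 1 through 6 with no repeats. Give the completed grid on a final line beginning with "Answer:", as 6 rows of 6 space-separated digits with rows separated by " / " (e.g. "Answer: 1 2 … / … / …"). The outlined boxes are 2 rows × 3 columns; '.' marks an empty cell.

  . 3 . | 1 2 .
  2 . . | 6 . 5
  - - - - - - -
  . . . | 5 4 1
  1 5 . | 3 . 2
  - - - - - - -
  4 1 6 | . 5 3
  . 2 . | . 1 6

Step 1. [r2c2∈{4}] r2c2 is down to just 4. So r2c2=4.
Step 2. [r1c1∈{5,6}] in row 1, 6 fits only at r1c1 ⇒ r1c1=6.
Step 3. [r3c1∈{3}] r3c1 has the single candidate 3 ⇒ r3c1=3.
Step 4. [r1c3∈{5}] only 5 remains possible at r1c3, so r1c3=5.
Step 5. [r5c4∈{2}] r5c4's peers cover all but 2. So r5c4=2.
Step 6. [r1c6∈{4}] nothing but 4 survives at r1c6, so r1c6=4.
Step 7. [r2c3∈{1}] only 1 remains possible at r2c3 ⇒ r2c3=1.
Step 8. [r6c1∈{5}] r6c1 has the single candidate 5. So r6c1=5.
Step 9. [r4c5∈{6}] r4c5 has the single candidate 6, so r4c5=6.
Step 10. [r6c3∈{3}] r6c3 has the single candidate 3 ⇒ r6c3=3.
Step 11. [r2c5∈{3}] r2c5 is down to just 3. So r2c5=3.
Step 12. [r3c2∈{6}] r3c2 is down to just 6, so r3c2=6.
Step 13. [r4c3∈{4}] nothing but 4 survives at r4c3. So r4c3=4.
Step 14. [r3c3∈{2}] only 2 remains possible at r3c3 ⇒ r3c3=2.
Step 15. [r6c4∈{4}] r6c4 has the single candidate 4 ⇒ r6c4=4.

Answer: 6 3 5 1 2 4 / 2 4 1 6 3 5 / 3 6 2 5 4 1 / 1 5 4 3 6 2 / 4 1 6 2 5 3 / 5 2 3 4 1 6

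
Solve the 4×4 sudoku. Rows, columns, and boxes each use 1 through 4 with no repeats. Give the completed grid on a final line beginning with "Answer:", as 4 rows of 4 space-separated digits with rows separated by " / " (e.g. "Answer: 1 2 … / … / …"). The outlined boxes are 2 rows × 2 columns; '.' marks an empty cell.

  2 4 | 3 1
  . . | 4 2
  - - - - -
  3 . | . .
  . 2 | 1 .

Step 1. [r2c2∈{1,3}] r2c2 is the only open cell in row 2 admitting 3 ⇒ r2c2=3.
Step 2. [r4c4∈{3,4}] across row 4, 3 lands solely at r4c4 ⇒ r4c4=3.
Step 3. [r2c1∈{1}] nothing but 1 survives at r2c1, so r2c1=1.
Step 4. [r4c1∈{4}] r4c1's peers cover all but 4. So r4c1=4.
Step 5. [r3c4∈{4}] nothing but 4 survives at r3c4 ⇒ r3c4=4.
Step 6. [r3c3∈{2}] nothing but 2 survives at r3c3, so r3c3=2.
Step 7. [r3c2∈{1}] r3c2 is down to just 1 ⇒ r3c2=1.

Answer: 2 4 3 1 / 1 3 4 2 / 3 1 2 4 / 4 2 1 3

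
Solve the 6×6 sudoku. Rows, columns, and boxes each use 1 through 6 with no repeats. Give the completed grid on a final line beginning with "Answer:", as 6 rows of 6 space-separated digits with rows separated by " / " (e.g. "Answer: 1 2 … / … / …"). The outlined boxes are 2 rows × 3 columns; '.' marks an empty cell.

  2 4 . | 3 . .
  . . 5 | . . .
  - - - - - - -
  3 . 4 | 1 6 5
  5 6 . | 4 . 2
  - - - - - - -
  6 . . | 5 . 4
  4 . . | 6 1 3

Step 1. [r5c3∈{1,2,3}] r5c3 is the only open cell in col 3 admitting 3. So r5c3=3.
Step 2. [r2c1∈{1}] only 1 remains possible at r2c1. So r2c1=1.
Step 3. [r3c2∈{2}] nothing but 2 survives at r3c2, so r3c2=2.
Step 4. [r2c6∈{6}] nothing but 6 survives at r2c6. So r2c6=6.
Step 5. [r2c4∈{2}] r2c4 has the single candidate 2 ⇒ r2c4=2.
Step 6. [r6c2∈{5}] r6c2's peers cover all but 5, so r6c2=5.
Step 7. [r1c3∈{6}] r1c3's peers cover all but 6, so r1c3=6.
Step 8. [r6c3∈{2}] r6c3 is down to just 2, so r6c3=2.
Step 9. [r4c5∈{3}] r4c5 has the single candidate 3. So r4c5=3.
Step 10. [r2c5∈{4}] nothing but 4 survives at r2c5. So r2c5=4.
Step 11. [r1c6∈{1}] r1c6's peers cover all but 1 ⇒ r1c6=1.
Step 12. [r1c5∈{5}] r1c5 is down to just 5, so r1c5=5.
Step 13. [r2c2∈{3}] only 3 remains possible at r2c2 ⇒ r2c2=3.
Step 14. [r5c5∈{2}] r5c5 is down to just 2 ⇒ r5c5=2.
Step 15. [r5c2∈{1}] r5c2 has the single candidate 1, so r5c2=1.
Step 16. [r4c3∈{1}] r4c3's peers cover all but 1 ⇒ r4c3=1.

Answer: 2 4 6 3 5 1 / 1 3 5 2 4 6 / 3 2 4 1 6 5 / 5 6 1 4 3 2 / 6 1 3 5 2 4 / 4 5 2 6 1 3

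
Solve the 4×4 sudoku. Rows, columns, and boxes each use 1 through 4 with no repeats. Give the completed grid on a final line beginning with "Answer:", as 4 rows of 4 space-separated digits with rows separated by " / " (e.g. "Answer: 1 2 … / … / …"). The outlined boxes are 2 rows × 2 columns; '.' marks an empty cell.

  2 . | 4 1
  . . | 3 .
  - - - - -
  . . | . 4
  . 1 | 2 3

Step 1. [r1c2∈{3}] nothing but 3 survives at r1c2, so r1c2=3.
Step 2. [r2c1∈{1,4}] across row 2, 1 lands solely at r2c1 ⇒ r2c1=1.
Step 3. [r2c4∈{2}] r2c4's peers cover all but 2, so r2c4=2.
Step 4. [r3c2∈{2}] r3c2's peers cover all but 2, so r3c2=2.
Step 5. [r3c1∈{3}] r3c1 has the single candidate 3. So r3c1=3.
Step 6. [r4c1∈{4}] r4c1 is down to just 4, so r4c1=4.
Step 7. [r2c2∈{4}] r2c2's peers cover all but 4. So r2c2=4.
Step 8. [r3c3∈{1}] r3c3's peers cover all but 1 ⇒ r3c3=1.

Answer: 2 3 4 1 / 1 4 3 2 / 3 2 1 4 / 4 1 2 3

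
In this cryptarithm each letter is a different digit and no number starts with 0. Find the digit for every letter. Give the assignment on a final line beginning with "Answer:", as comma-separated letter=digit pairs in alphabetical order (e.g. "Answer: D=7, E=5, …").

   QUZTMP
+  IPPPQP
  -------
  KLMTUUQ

Step 1. [col 1: P + P ≡ Q (mod 10)] several values work for P in column 1 (P + P ≡ Q (mod 10), carry-in 0); try P=3 ⇒ P=3.
Step 2. [K] adding two 6-digit numbers gives at most 6+1 digits, and here it does — K is that final carry and must be 1, so K=1.
Step 3. [col 1: P + P ≡ Q (mod 10)] column 1 reads P+P+carry(0)=Q with P=3; with digits 1,3 already taken and all letters distinct, the only value for Q is 6. So Q=6.
Step 4. [col 2: M + Q ≡ U (mod 10)] no forcing yet in column 2 (carry-in 0); U=4 is free and consistent — try it, so U=4.
Step 5. [col 2: M + Q ≡ U (mod 10)] column 2: given Q=6, U=4, carry-in 0, and digits 1,3,4,6 already taken and all letters distinct, M+Q≡U (mod 10) forces M=8. So M=8.
Step 6. [col 3: T + P ≡ U (mod 10)] column 3 reads T+P+carry(1)=U with P=3, U=4; with digits 1,3,4,6,8 already taken and all letters distinct, the only value for T is 0, so T=0.
Step 7. [col 4: Z + P ≡ T (mod 10)] column 4: given P=3, T=0, carry-in 0, and digits 0,1,3,4,6,8 already taken and all letters distinct, Z+P≡T (mod 10) forces Z=7 ⇒ Z=7.
Step 8. [col 6: Q + I ≡ L (mod 10)] from column 6 (Q=6, carry-in 0, digits 0,1,3,4,6,7,8 already taken and all letters distinct): L must equal 5. So L=5.
Step 9. [col 6: Q + I ≡ L (mod 10)] column 6 reads Q+I+carry(0)=L with Q=6, L=5; with digits 0,1,3,4,5,6,7,8 already taken and all letters distinct, the only value for I is 9. So I=9.

Answer: I=9, K=1, L=5, M=8, P=3, Q=6, T=0, U=4, Z=7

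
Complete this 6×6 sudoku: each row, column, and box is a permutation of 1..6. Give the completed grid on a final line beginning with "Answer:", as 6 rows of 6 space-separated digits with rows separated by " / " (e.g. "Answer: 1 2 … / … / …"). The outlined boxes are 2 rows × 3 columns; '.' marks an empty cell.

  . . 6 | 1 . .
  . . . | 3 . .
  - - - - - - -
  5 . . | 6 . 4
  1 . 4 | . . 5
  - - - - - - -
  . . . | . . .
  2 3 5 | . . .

Step 1. [r3c2∈{2}] nothing but 2 survives at r3c2 ⇒ r3c2=2.
Step 2. [r2c1∈{4}] r2c1 is down to just 4, so r2c1=4.
Step 3. [r5c3∈{1}] r5c3 is down to just 1 ⇒ r5c3=1.
Step 4. [r1c5∈{2,4,5}] r1c5 is the only open cell in row 1 admitting 4, so r1c5=4.
Step 5. [r2c5∈{2,5,6}] r2c5 is the only open cell in box 2 admitting 5, so r2c5=5.
Step 6. [r4c5∈{2,3}] row 4 places 3 nowhere but r4c5, so r4c5=3.
Step 7. [r2c6∈{2,6}] in row 2, 6 fits only at r2c6. So r2c6=6.
Step 8. [r5c5∈{2,6}] col 5 places 2 nowhere but r5c5. So r5c5=2.
Step 9. [r5c2∈{4,6}] 4 has one home in col 2: r5c2 ⇒ r5c2=4.
Step 10. [r6c5∈{1,6}] row 6 places 6 nowhere but r6c5. So r6c5=6.
Step 11. [r1c6∈{2}] r1c6 is down to just 2, so r1c6=2.
Step 12. [r1c2∈{5}] only 5 remains possible at r1c2 ⇒ r1c2=5.
Step 13. [r2c3∈{2}] only 2 remains possible at r2c3, so r2c3=2.
Step 14. [r6c6∈{1}] nothing but 1 survives at r6c6 ⇒ r6c6=1.
Step 15. [r2c2∈{1}] only 1 remains possible at r2c2. So r2c2=1.
Step 16. [r5c6∈{3}] only 3 remains possible at r5c6, so r5c6=3.
Step 17. [r4c4∈{2}] nothing but 2 survives at r4c4. So r4c4=2.
Step 18. [r5c1∈{6}] r5c1's peers cover all but 6. So r5c1=6.
Step 19. [r3c5∈{1}] nothing but 1 survives at r3c5 ⇒ r3c5=1.
Step 20. [r3c3∈{3}] r3c3 is down to just 3. So r3c3=3.
Step 21. [r1c1∈{3}] nothing but 3 survives at r1c1. So r1c1=3.
Step 22. [r6c4∈{4}] r6c4 is down to just 4. So r6c4=4.
Step 23. [r4c2∈{6}] r4c2's peers cover all but 6. So r4c2=6.
Step 24. [r5c4∈{5}] r5c4 is down to just 5. So r5c4=5.

Answer: 3 5 6 1 4 2 / 4 1 2 3 5 6 / 5 2 3 6 1 4 / 1 6 4 2 3 5 / 6 4 1 5 2 3 / 2 3 5 4 6 1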